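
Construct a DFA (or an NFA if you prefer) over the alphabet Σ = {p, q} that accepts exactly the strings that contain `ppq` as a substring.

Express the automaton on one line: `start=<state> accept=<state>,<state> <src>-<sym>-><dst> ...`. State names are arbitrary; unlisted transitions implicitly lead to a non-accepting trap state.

Track how much of `ppq` has been matched so far: state s0 is no progress, s3 is the absorbing accept state reached once `ppq` has occurred. Intermediate states record partial matches; on a mismatch, fall back to the longest reusable overlap.
4 states suffice.
        p   q  
>  s0   s1  s0 
   s1   s2  s0 
   s2   s2  s3 
 * s3   s3  s3 
(> = start, * = accepting)

start=s0 accept=s3 s0-p->s1 s0-q->s0 s1-p->s2 s1-q->s0 s2-p->s2 s2-q->s3 s3-p->s3 s3-q->s3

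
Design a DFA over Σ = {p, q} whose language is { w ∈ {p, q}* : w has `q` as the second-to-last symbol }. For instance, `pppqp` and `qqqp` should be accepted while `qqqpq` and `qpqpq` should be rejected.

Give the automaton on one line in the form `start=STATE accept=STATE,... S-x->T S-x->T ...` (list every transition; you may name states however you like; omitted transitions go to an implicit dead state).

start=s0 accept=s5,s6 s0-p->s1 s0-q->s2 s1-p->s3 s1-q->s4 s2-p->s5 s2-q->s6 s3-p->s3 s3-q->s4 s4-p->s5 s4-q->s6 s5-p->s3 s5-q->s4 s6-p->s5 s6-q->s6

A DFA must remember the last 2 symbols (since which symbol is second-to-last isn't known until the input ends). Use one state per possible window of the last ≤2 symbols; accept from those whose window starts with `q`.
With 7 states:
        p   q  
>  s0   s1  s2 
   s1   s3  s4 
   s2   s5  s6 
   s3   s3  s4 
   s4   s5  s6 
 * s5   s3  s4 
 * s6   s5  s6 
(> = start, * = accepting)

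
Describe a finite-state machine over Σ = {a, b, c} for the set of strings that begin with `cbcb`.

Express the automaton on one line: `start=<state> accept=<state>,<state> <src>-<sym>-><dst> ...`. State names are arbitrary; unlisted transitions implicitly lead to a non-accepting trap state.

Walk along `cbcb` while the input agrees: from q0 take `c` to q1, and so on. Any deviation drops to the rejecting sink q5. Once q4 is reached the prefix is confirmed and every continuation is accepted.
6 states suffice.
        a   b   c  
>  q0   q5  q5  q1 
   q1   q5  q2  q5 
   q2   q5  q5  q3 
   q3   q5  q4  q5 
 * q4   q4  q4  q4 
   q5   q5  q5  q5 
(> = start, * = accepting)

start=q0 accept=q4 q0-a->q5 q0-b->q5 q0-c->q1 q1-a->q5 q1-b->q2 q1-c->q5 q2-a->q5 q2-b->q5 q2-c->q3 q3-a->q5 q3-b->q4 q3-c->q5 q4-a->q4 q4-b->q4 q4-c->q4 q5-a->q5 q5-b->q5 q5-c->q5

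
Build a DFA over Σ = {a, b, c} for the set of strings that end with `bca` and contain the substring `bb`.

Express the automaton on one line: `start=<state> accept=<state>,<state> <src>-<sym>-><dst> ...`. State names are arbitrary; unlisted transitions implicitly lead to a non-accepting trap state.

start=S0 accept=S5 S0-a->S0 S0-b->S1 S0-c->S0 S1-a->S0 S1-b->S2 S1-c->S0 S2-a->S3 S2-b->S2 S2-c->S4 S3-a->S3 S3-b->S2 S3-c->S3 S4-a->S5 S4-b->S2 S4-c->S3 S5-a->S3 S5-b->S2 S5-c->S3

Handle the two conditions separately and then intersect. The first has 4 states tracking how much of the suffix `bca` has currently been matched; the second has 3 states tracking whether and how much of `bb` has been seen. A product state is a pair (one from each), accepting exactly when both do. Minimizing collapses redundant product states.
A 6-state machine:
        a   b   c  
>  S0   S0  S1  S0 
   S1   S0  S2  S0 
   S2   S3  S2  S4 
   S3   S3  S2  S3 
   S4   S5  S2  S3 
 * S5   S3  S2  S3 
(> = start, * = accepting)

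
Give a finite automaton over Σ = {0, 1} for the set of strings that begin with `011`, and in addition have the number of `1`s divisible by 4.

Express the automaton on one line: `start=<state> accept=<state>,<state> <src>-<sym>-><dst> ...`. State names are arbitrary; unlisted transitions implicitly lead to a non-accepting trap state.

Build one automaton per condition and run them in lockstep. The first has 5 states tracking whether the input so far still matches the prefix `011`; the second has 4 states tracking the count of `1`s modulo 4. A product state is a pair (one from each), accepting exactly when both do.
          0    1  
>  s0     s1   s2 
   s1     s3   s4 
   s2     s2   s5 
   s3     s3   s2 
   s4     s2   s6 
   s5     s5   s7 
   s6     s6   s8 
   s7     s7   s3 
   s8     s8   s9 
 * s9     s9  s10 
   s10   s10   s6 
(> = start, * = accepting)

start=s0 accept=s9 s0-0->s1 s0-1->s2 s1-0->s3 s1-1->s4 s2-0->s2 s2-1->s5 s3-0->s3 s3-1->s2 s4-0->s2 s4-1->s6 s5-0->s5 s5-1->s7 s6-0->s6 s6-1->s8 s7-0->s7 s7-1->s3 s8-0->s8 s8-1->s9 s9-0->s9 s9-1->s10 s10-0->s10 s10-1->s6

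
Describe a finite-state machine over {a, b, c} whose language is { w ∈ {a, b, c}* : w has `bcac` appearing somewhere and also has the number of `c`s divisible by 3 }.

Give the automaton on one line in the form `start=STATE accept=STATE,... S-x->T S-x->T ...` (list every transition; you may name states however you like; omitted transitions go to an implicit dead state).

Run two small machines in parallel and take their product. The first has 5 states tracking whether and how much of `bcac` has been seen; the second has 3 states tracking the count of `c`s modulo 3. A product state is a pair (one from each), accepting exactly when both do.
          a    b    c  
>  q0     q0   q1   q2 
   q1     q0   q1   q3 
   q2     q2   q4   q5 
   q3     q6   q4   q5 
   q4     q2   q4   q7 
   q5     q5   q8   q0 
   q6     q2   q4   q9 
   q7    q10   q8   q0 
   q8     q5   q8  q11 
   q9     q9   q9  q12 
   q10    q5   q8  q12 
   q11   q13   q1   q2 
 * q12   q12  q12  q14 
   q13    q0   q1  q14 
   q14   q14  q14   q9 
(> = start, * = accepting)

start=q0 accept=q12 q0-a->q0 q0-b->q1 q0-c->q2 q1-a->q0 q1-b->q1 q1-c->q3 q2-a->q2 q2-b->q4 q2-c->q5 q3-a->q6 q3-b->q4 q3-c->q5 q4-a->q2 q4-b->q4 q4-c->q7 q5-a->q5 q5-b->q8 q5-c->q0 q6-a->q2 q6-b->q4 q6-c->q9 q7-a->q10 q7-b->q8 q7-c->q0 q8-a->q5 q8-b->q8 q8-c->q11 q9-a->q9 q9-b->q9 q9-c->q12 q10-a->q5 q10-b->q8 q10-c->q12 q11-a->q13 q11-b->q1 q11-c->q2 q12-a->q12 q12-b->q12 q12-c->q14 q13-a->q0 q13-b->q1 q13-c->q14 q14-a->q14 q14-b->q14 q14-c->q9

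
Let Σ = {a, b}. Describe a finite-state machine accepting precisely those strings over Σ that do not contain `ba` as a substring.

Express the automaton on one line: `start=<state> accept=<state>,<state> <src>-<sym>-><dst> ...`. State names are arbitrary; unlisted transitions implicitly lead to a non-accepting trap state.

This is the complement of 'contains `ba`'. Use the same substring-matching states — s0 through s2 holding how much of `ba` has just been matched — but flip the accepting set: everything except the trap s2 accepts.
3 states suffice.
        a   b  
>* s0   s0  s1 
 * s1   s2  s1 
   s2   s2  s2 
(> = start, * = accepting)

start=s0 accept=s0,s1 s0-a->s0 s0-b->s1 s1-a->s2 s1-b->s1 s2-a->s2 s2-b->s2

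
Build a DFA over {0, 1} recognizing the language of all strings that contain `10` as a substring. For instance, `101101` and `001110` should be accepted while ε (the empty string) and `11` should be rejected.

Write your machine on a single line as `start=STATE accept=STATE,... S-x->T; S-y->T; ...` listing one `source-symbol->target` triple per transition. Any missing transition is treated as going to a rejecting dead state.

start=q0; accept=q2; q0-0->q0; q0-1->q1; q1-0->q2; q1-1->q1; q2-0->q2; q2-1->q2

Track how much of `10` has been matched so far: state q0 is no progress, q2 is the absorbing accept state reached once `10` has occurred. Intermediate states record partial matches; on a mismatch, fall back to the longest reusable overlap.
A 3-state machine:
        0   1  
>  q0   q0  q1 
   q1   q2  q1 
 * q2   q2  q2 
(> = start, * = accepting)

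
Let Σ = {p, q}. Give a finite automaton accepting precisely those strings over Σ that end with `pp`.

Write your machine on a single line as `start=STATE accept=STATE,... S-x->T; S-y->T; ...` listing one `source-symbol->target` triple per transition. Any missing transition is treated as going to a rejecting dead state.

start=A; accept=C; A-p->B; A-q->A; B-p->C; B-q->A; C-p->C; C-q->A

Let each state record the length of the longest suffix of the input read so far that is also a prefix of `pp`. B means the last symbol is `p`; C means the last 2 symbols are `pp`. Accept only at C, where the string currently ends in `pp`.
With 3 states:
       p  q 
>  A   B  A 
   B   C  A 
 * C   C  A 
(> = start, * = accepting)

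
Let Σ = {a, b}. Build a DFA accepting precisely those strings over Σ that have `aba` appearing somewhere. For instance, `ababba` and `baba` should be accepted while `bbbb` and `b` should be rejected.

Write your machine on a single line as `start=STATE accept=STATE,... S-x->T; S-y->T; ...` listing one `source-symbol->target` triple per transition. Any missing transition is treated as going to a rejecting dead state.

start=S0; accept=S3; S0-a->S1; S0-b->S0; S1-a->S1; S1-b->S2; S2-a->S3; S2-b->S0; S3-a->S3; S3-b->S3

Track how much of `aba` has been matched so far: state S0 is no progress, S3 is the absorbing accept state reached once `aba` has occurred. Intermediate states record partial matches; on a mismatch, fall back to the longest reusable overlap.
        a   b  
>  S0   S1  S0 
   S1   S1  S2 
   S2   S3  S0 
 * S3   S3  S3 
(> = start, * = accepting)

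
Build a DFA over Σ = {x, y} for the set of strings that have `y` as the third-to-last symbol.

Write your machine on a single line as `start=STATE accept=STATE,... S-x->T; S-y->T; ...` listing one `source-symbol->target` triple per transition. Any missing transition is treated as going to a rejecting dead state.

start=q0; accept=q11,q12,q13,q14; q0-x->q1; q0-y->q2; q1-x->q3; q1-y->q4; q2-x->q5; q2-y->q6; q3-x->q7; q3-y->q8; q4-x->q9; q4-y->q10; q5-x->q11; q5-y->q12; q6-x->q13; q6-y->q14; q7-x->q7; q7-y->q8; q8-x->q9; q8-y->q10; q9-x->q11; q9-y->q12; q10-x->q13; q10-y->q14; q11-x->q7; q11-y->q8; q12-x->q9; q12-y->q10; q13-x->q11; q13-y->q12; q14-x->q13; q14-y->q14

Because acceptance depends on a position counted from the end, the machine has to buffer the most recent 3 symbols. Make each state the string of the last up-to-3 symbols read; on input `x` shift the window left and append `x`. Accept when the buffered window has length 3 and begins with `y`.
With 15 states:
          x    y  
>  q0     q1   q2 
   q1     q3   q4 
   q2     q5   q6 
   q3     q7   q8 
   q4     q9  q10 
   q5    q11  q12 
   q6    q13  q14 
   q7     q7   q8 
   q8     q9  q10 
   q9    q11  q12 
   q10   q13  q14 
 * q11    q7   q8 
 * q12    q9  q10 
 * q13   q11  q12 
 * q14   q13  q14 
(> = start, * = accepting)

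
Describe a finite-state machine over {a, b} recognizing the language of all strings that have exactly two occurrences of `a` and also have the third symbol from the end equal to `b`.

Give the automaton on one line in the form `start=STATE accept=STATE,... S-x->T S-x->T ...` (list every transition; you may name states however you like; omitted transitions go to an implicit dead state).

start=q0 accept=q10,q12,q13,q14 q0-a->q1 q0-b->q2 q1-a->q3 q1-b->q4 q2-a->q5 q2-b->q2 q3-a->q6 q3-b->q7 q4-a->q8 q4-b->q9 q5-a->q10 q5-b->q4 q6-a->q6 q6-b->q6 q7-a->q6 q7-b->q11 q8-a->q6 q8-b->q12 q9-a->q13 q9-b->q9 q10-a->q6 q10-b->q7 q11-a->q6 q11-b->q14 q12-a->q6 q12-b->q11 q13-a->q6 q13-b->q12 q14-a->q6 q14-b->q14

Handle the two conditions separately and then intersect. The first has 4 states tracking the count of `a`s, saturating at 3; the second has 15 states tracking the last 3 symbols read. A product state is a pair (one from each), accepting exactly when both do. Minimizing collapses redundant product states.
A 15-state machine:
          a    b  
>  q0     q1   q2 
   q1     q3   q4 
   q2     q5   q2 
   q3     q6   q7 
   q4     q8   q9 
   q5    q10   q4 
   q6     q6   q6 
   q7     q6  q11 
   q8     q6  q12 
   q9    q13   q9 
 * q10    q6   q7 
   q11    q6  q14 
 * q12    q6  q11 
 * q13    q6  q12 
 * q14    q6  q14 
(> = start, * = accepting)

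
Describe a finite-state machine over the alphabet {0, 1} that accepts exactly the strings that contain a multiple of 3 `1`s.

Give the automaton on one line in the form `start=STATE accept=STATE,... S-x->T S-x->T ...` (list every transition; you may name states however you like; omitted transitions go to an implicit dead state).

The only thing that matters is how many `1`s have appeared, reduced mod 3. Use one state per residue: S0 for 0, …, S2 for 2. Reading `1` moves to the next residue; anything else stays put. S0 is accepting.
3 states suffice.
        0   1  
>* S0   S0  S1 
   S1   S1  S2 
   S2   S2  S0 
(> = start, * = accepting)

start=S0 accept=S0 S0-0->S0 S0-1->S1 S1-0->S1 S1-1->S2 S2-0->S2 S2-1->S0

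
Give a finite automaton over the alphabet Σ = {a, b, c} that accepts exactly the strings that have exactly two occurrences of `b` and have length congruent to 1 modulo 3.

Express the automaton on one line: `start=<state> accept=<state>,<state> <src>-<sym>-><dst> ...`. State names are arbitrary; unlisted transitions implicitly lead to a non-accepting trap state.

start=S0 accept=S9 S0-a->S1 S0-b->S2 S0-c->S1 S1-a->S3 S1-b->S4 S1-c->S3 S2-a->S4 S2-b->S5 S2-c->S4 S3-a->S0 S3-b->S6 S3-c->S0 S4-a->S6 S4-b->S7 S4-c->S6 S5-a->S7 S5-b->S8 S5-c->S7 S6-a->S2 S6-b->S9 S6-c->S2 S7-a->S9 S7-b->S8 S7-c->S9 S8-a->S8 S8-b->S8 S8-c->S8 S9-a->S5 S9-b->S8 S9-c->S5

Run two small machines in parallel and take their product. The first has 4 states tracking the count of `b`s, saturating at 3; the second has 3 states tracking the input length modulo 3. A product state is a pair (one from each), accepting exactly when both do. After merging equivalent states the machine shrinks.
With 10 states:
        a   b   c  
>  S0   S1  S2  S1 
   S1   S3  S4  S3 
   S2   S4  S5  S4 
   S3   S0  S6  S0 
   S4   S6  S7  S6 
   S5   S7  S8  S7 
   S6   S2  S9  S2 
   S7   S9  S8  S9 
   S8   S8  S8  S8 
 * S9   S5  S8  S5 
(> = start, * = accepting)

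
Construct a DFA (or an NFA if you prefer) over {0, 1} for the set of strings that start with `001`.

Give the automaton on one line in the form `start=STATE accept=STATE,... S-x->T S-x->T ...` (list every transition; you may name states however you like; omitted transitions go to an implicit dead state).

Check the first 3 symbols one by one: q0 through q2 record how many have matched `001` so far; any wrong symbol goes to the dead state q4. After all 3 match we enter the accepting sink q3.
A 5-state machine:
        0   1  
>  q0   q1  q4 
   q1   q2  q4 
   q2   q4  q3 
 * q3   q3  q3 
   q4   q4  q4 
(> = start, * = accepting)

start=q0 accept=q3 q0-0->q1 q0-1->q4 q1-0->q2 q1-1->q4 q2-0->q4 q2-1->q3 q3-0->q3 q3-1->q3 q4-0->q4 q4-1->q4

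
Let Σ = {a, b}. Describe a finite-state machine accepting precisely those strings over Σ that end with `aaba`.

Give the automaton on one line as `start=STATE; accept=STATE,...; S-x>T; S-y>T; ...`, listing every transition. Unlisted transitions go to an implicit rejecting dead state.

Let each state record the length of the longest suffix of the input read so far that is also a prefix of `aaba`. q1 means the last symbol is `a`; q2 means the last 2 symbols are `aa`; q3 means the last 3 symbols are `aab`; q4 means the last 4 symbols are `aaba`. Accept only at q4, where the string currently ends in `aaba`.
With 5 states:
        a   b  
>  q0   q1  q0 
   q1   q2  q0 
   q2   q2  q3 
   q3   q4  q0 
 * q4   q2  q0 
(> = start, * = accepting)

start=q0; accept=q4; q0-a>q1; q0-b>q0; q1-a>q2; q1-b>q0; q2-a>q2; q2-b>q3; q3-a>q4; q3-b>q0; q4-a>q2; q4-b>q0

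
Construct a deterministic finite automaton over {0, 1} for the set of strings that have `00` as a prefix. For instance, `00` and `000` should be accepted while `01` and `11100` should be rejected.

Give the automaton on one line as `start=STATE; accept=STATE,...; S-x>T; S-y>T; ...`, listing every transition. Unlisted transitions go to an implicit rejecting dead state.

start=s0; accept=s2; s0-0>s1; s0-1>s3; s1-0>s2; s1-1>s3; s2-0>s2; s2-1>s2; s3-0>s3; s3-1>s3

Check the first 2 symbols one by one: s0 through s1 record how many have matched `00` so far; any wrong symbol goes to the dead state s3. After all 2 match we enter the accepting sink s2.
        0   1  
>  s0   s1  s3 
   s1   s2  s3 
 * s2   s2  s2 
   s3   s3  s3 
(> = start, * = accepting)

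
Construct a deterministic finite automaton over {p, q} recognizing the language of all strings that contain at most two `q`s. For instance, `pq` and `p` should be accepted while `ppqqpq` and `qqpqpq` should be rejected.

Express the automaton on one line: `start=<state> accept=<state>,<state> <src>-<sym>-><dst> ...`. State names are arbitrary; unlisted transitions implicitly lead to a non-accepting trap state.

start=s0 accept=s0,s1,s2 s0-p->s0 s0-q->s1 s1-p->s1 s1-q->s2 s2-p->s2 s2-q->s3 s3-p->s3 s3-q->s3

Only the number of `q`s matters, and only up to 3. Make a chain s0 → s1 → s2 → s3 advanced by each `q` (with s3 absorbing); every other symbol self-loops. The accepting set is {s0, s1, s2}.
A 4-state machine:
        p   q  
>* s0   s0  s1 
 * s1   s1  s2 
 * s2   s2  s3 
   s3   s3  s3 
(> = start, * = accepting)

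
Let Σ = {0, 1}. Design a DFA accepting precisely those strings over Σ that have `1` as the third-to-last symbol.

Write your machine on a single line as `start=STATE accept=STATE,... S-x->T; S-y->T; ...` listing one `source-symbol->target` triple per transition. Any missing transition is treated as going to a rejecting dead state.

Because acceptance depends on a position counted from the end, the machine has to buffer the most recent 3 symbols. Make each state the string of the last up-to-3 symbols read; on input `x` shift the window left and append `x`. Accept when the buffered window has length 3 and begins with `1`.
With 15 states:
          0    1  
>  q0     q1   q2 
   q1     q3   q4 
   q2     q5   q6 
   q3     q7   q8 
   q4     q9  q10 
   q5    q11  q12 
   q6    q13  q14 
   q7     q7   q8 
   q8     q9  q10 
   q9    q11  q12 
   q10   q13  q14 
 * q11    q7   q8 
 * q12    q9  q10 
 * q13   q11  q12 
 * q14   q13  q14 
(> = start, * = accepting)

start=q0; accept=q11,q12,q13,q14; q0-0->q1; q0-1->q2; q1-0->q3; q1-1->q4; q2-0->q5; q2-1->q6; q3-0->q7; q3-1->q8; q4-0->q9; q4-1->q10; q5-0->q11; q5-1->q12; q6-0->q13; q6-1->q14; q7-0->q7; q7-1->q8; q8-0->q9; q8-1->q10; q9-0->q11; q9-1->q12; q10-0->q13; q10-1->q14; q11-0->q7; q11-1->q8; q12-0->q9; q12-1->q10; q13-0->q11; q13-1->q12; q14-0->q13; q14-1->q14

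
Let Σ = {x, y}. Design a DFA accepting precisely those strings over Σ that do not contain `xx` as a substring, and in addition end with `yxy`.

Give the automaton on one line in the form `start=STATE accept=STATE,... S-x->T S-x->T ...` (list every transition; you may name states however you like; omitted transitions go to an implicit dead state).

Run two small machines in parallel and take their product. One (3 states) tracks partial matches of the forbidden pattern `xx`; the other (4 states) tracks how much of the suffix `yxy` has currently been matched. Each combined state is a pair, one component from each; accept when both components accept.
A 9-state machine:
        x   y  
>  S0   S1  S2 
   S1   S3  S2 
   S2   S4  S2 
   S3   S3  S5 
   S4   S3  S6 
   S5   S7  S5 
 * S6   S4  S2 
   S7   S3  S8 
   S8   S7  S5 
(> = start, * = accepting)

start=S0 accept=S6 S0-x->S1 S0-y->S2 S1-x->S3 S1-y->S2 S2-x->S4 S2-y->S2 S3-x->S3 S3-y->S5 S4-x->S3 S4-y->S6 S5-x->S7 S5-y->S5 S6-x->S4 S6-y->S2 S7-x->S3 S7-y->S8 S8-x->S7 S8-y->S5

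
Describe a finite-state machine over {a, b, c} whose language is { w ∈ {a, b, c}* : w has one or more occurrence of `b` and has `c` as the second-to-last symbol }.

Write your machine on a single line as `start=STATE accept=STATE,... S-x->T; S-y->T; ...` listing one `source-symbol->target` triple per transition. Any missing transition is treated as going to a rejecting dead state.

Build one automaton per condition and run them in lockstep. The first has 3 states tracking the count of `b`s, saturating at 2; the second has 13 states tracking the last 2 symbols read. A product state is a pair (one from each), accepting exactly when both do. Minimizing collapses redundant product states.
A 6-state machine:
        a   b   c  
>  s0   s0  s1  s2 
   s1   s1  s1  s3 
   s2   s0  s4  s2 
   s3   s4  s4  s5 
 * s4   s1  s1  s3 
 * s5   s4  s4  s5 
(> = start, * = accepting)

start=s0; accept=s4,s5; s0-a->s0; s0-b->s1; s0-c->s2; s1-a->s1; s1-b->s1; s1-c->s3; s2-a->s0; s2-b->s4; s2-c->s2; s3-a->s4; s3-b->s4; s3-c->s5; s4-a->s1; s4-b->s1; s4-c->s3; s5-a->s4; s5-b->s4; s5-c->s5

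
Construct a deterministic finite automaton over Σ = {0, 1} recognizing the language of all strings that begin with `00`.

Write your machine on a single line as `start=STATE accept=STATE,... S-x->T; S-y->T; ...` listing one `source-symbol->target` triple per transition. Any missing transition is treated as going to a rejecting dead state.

start=q0; accept=q2; q0-0->q1; q0-1->q3; q1-0->q2; q1-1->q3; q2-0->q2; q2-1->q2; q3-0->q3; q3-1->q3

Check the first 2 symbols one by one: q0 through q1 record how many have matched `00` so far; any wrong symbol goes to the dead state q3. After all 2 match we enter the accepting sink q2.
4 states suffice.
        0   1  
>  q0   q1  q3 
   q1   q2  q3 
 * q2   q2  q2 
   q3   q3  q3 
(> = start, * = accepting)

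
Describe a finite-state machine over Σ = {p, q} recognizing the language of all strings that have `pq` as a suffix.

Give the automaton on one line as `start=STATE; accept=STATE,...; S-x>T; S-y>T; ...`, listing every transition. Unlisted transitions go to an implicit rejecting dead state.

Remember how much of `pq` the current input suffix matches. State A means no match yet; B means the last symbol is `p`; C means the last 2 symbols are `pq`. Only C accepts. On a mismatch, fall back to the longest proper suffix that is still a prefix of `pq`.
With 3 states:
       p  q 
>  A   B  A 
   B   B  C 
 * C   B  A 
(> = start, * = accepting)

start=A; accept=C; A-p>B; A-q>A; B-p>B; B-q>C; C-p>B; C-q>A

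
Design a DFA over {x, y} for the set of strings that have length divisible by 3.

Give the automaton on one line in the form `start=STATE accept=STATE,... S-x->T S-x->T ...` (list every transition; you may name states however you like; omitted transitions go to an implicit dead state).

start=s0 accept=s0 s0-x->s1 s0-y->s1 s1-x->s2 s1-y->s2 s2-x->s0 s2-y->s0

Count input length modulo 3: every symbol advances one step around the cycle s0 → s1 → s2 → s0. Accept at s0.
3 states suffice.
        x   y  
>* s0   s1  s1 
   s1   s2  s2 
   s2   s0  s0 
(> = start, * = accepting)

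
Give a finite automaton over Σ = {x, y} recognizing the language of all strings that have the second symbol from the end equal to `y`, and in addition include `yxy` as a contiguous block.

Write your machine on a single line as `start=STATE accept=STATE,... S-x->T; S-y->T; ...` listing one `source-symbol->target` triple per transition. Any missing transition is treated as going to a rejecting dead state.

start=s0; accept=s8,s9; s0-x->s1; s0-y->s2; s1-x->s3; s1-y->s4; s2-x->s5; s2-y->s6; s3-x->s3; s3-y->s4; s4-x->s5; s4-y->s6; s5-x->s3; s5-y->s7; s6-x->s5; s6-y->s6; s7-x->s8; s7-y->s9; s8-x->s10; s8-y->s7; s9-x->s8; s9-y->s9; s10-x->s10; s10-y->s7

Run two small machines in parallel and take their product. The first has 7 states tracking the last 2 symbols read; the second has 4 states tracking whether and how much of `yxy` has been seen. A product state is a pair (one from each), accepting exactly when both do.
11 states suffice.
          x    y  
>  s0     s1   s2 
   s1     s3   s4 
   s2     s5   s6 
   s3     s3   s4 
   s4     s5   s6 
   s5     s3   s7 
   s6     s5   s6 
   s7     s8   s9 
 * s8    s10   s7 
 * s9     s8   s9 
   s10   s10   s7 
(> = start, * = accepting)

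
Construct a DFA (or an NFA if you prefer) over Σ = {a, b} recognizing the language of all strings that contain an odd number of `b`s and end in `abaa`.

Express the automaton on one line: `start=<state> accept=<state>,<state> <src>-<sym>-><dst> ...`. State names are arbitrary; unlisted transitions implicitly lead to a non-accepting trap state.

start=q0 accept=q7 q0-a->q1 q0-b->q2 q1-a->q1 q1-b->q3 q2-a->q4 q2-b->q0 q3-a->q5 q3-b->q0 q4-a->q4 q4-b->q6 q5-a->q7 q5-b->q6 q6-a->q8 q6-b->q2 q7-a->q4 q7-b->q6 q8-a->q9 q8-b->q3 q9-a->q1 q9-b->q3

Build one automaton per condition and run them in lockstep. The first has 2 states tracking the count of `b`s modulo 2; the second has 5 states tracking how much of the suffix `abaa` has currently been matched. A product state is a pair (one from each), accepting exactly when both do.
With 10 states:
        a   b  
>  q0   q1  q2 
   q1   q1  q3 
   q2   q4  q0 
   q3   q5  q0 
   q4   q4  q6 
   q5   q7  q6 
   q6   q8  q2 
 * q7   q4  q6 
   q8   q9  q3 
   q9   q1  q3 
(> = start, * = accepting)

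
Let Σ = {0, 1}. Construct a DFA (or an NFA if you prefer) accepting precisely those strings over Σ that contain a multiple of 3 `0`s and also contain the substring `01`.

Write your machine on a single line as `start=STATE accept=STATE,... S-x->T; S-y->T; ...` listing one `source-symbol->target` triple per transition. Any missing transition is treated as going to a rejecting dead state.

Handle the two conditions separately and then intersect. The first has 3 states tracking the count of `0`s modulo 3; the second has 3 states tracking whether and how much of `01` has been seen. A product state is a pair (one from each), accepting exactly when both do.
       0  1 
>  A   B  A 
   B   C  D 
   C   E  F 
   D   F  D 
   E   B  G 
   F   G  F 
 * G   D  G 
(> = start, * = accepting)

start=A; accept=G; A-0->B; A-1->A; B-0->C; B-1->D; C-0->E; C-1->F; D-0->F; D-1->D; E-0->B; E-1->G; F-0->G; F-1->F; G-0->D; G-1->G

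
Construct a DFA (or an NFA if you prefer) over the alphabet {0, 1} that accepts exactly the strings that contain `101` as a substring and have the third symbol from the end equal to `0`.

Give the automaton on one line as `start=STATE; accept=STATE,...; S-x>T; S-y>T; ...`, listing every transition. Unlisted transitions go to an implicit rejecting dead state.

start=S0; accept=S15,S16,S20,S21; S0-0>S1; S0-1>S2; S1-0>S3; S1-1>S4; S2-0>S5; S2-1>S6; S3-0>S7; S3-1>S8; S4-0>S9; S4-1>S10; S5-0>S11; S5-1>S12; S6-0>S13; S6-1>S14; S7-0>S7; S7-1>S8; S8-0>S9; S8-1>S10; S9-0>S11; S9-1>S12; S10-0>S13; S10-1>S14; S11-0>S7; S11-1>S8; S12-0>S15; S12-1>S16; S13-0>S11; S13-1>S12; S14-0>S13; S14-1>S14; S15-0>S17; S15-1>S12; S16-0>S18; S16-1>S19; S17-0>S20; S17-1>S21; S18-0>S17; S18-1>S12; S19-0>S18; S19-1>S19; S20-0>S20; S20-1>S21; S21-0>S15; S21-1>S16

Build one automaton per condition and run them in lockstep. One (4 states) tracks whether and how much of `101` has been seen; the other (15 states) tracks the last 3 symbols read. Each combined state is a pair, one component from each; accept when both components accept.
With 22 states:
          0    1  
>  S0     S1   S2 
   S1     S3   S4 
   S2     S5   S6 
   S3     S7   S8 
   S4     S9  S10 
   S5    S11  S12 
   S6    S13  S14 
   S7     S7   S8 
   S8     S9  S10 
   S9    S11  S12 
   S10   S13  S14 
   S11    S7   S8 
   S12   S15  S16 
   S13   S11  S12 
   S14   S13  S14 
 * S15   S17  S12 
 * S16   S18  S19 
   S17   S20  S21 
   S18   S17  S12 
   S19   S18  S19 
 * S20   S20  S21 
 * S21   S15  S16 
(> = start, * = accepting)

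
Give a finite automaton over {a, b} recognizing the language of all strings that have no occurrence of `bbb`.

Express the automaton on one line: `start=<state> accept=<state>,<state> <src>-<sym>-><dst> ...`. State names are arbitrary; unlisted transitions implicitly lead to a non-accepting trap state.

Track partial matches of the forbidden pattern `bbb`. State s3 is a dead state reached once `bbb` has occurred; every other state accepts. s0 means no part of `bbb` is currently matched.
        a   b  
>* s0   s0  s1 
 * s1   s0  s2 
 * s2   s0  s3 
   s3   s3  s3 
(> = start, * = accepting)

start=s0 accept=s0,s1,s2 s0-a->s0 s0-b->s1 s1-a->s0 s1-b->s2 s2-a->s0 s2-b->s3 s3-a->s3 s3-b->s3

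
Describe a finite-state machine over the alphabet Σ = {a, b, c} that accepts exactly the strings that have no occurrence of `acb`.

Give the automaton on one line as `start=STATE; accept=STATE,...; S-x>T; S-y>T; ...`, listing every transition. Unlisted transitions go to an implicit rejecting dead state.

start=S0; accept=S0,S1,S2; S0-a>S1; S0-b>S0; S0-c>S0; S1-a>S1; S1-b>S0; S1-c>S2; S2-a>S1; S2-b>S3; S2-c>S0; S3-a>S3; S3-b>S3; S3-c>S3

Track partial matches of the forbidden pattern `acb`. State S3 is a dead state reached once `acb` has occurred; every other state accepts. S0 means no part of `acb` is currently matched.
A 4-state machine:
        a   b   c  
>* S0   S1  S0  S0 
 * S1   S1  S0  S2 
 * S2   S1  S3  S0 
   S3   S3  S3  S3 
(> = start, * = accepting)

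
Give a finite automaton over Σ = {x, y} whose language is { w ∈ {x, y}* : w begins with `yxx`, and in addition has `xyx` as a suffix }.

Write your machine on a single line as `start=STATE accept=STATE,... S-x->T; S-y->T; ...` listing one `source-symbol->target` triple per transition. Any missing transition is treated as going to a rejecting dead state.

start=S0; accept=S6; S0-x->S1; S0-y->S2; S1-x->S1; S1-y->S1; S2-x->S3; S2-y->S1; S3-x->S4; S3-y->S1; S4-x->S4; S4-y->S5; S5-x->S6; S5-y->S7; S6-x->S4; S6-y->S5; S7-x->S4; S7-y->S7

Handle the two conditions separately and then intersect. One (5 states) tracks whether the input so far still matches the prefix `yxx`; the other (4 states) tracks how much of the suffix `xyx` has currently been matched. Each combined state is a pair, one component from each; accept when both components accept. Minimizing collapses redundant product states.
With 8 states:
        x   y  
>  S0   S1  S2 
   S1   S1  S1 
   S2   S3  S1 
   S3   S4  S1 
   S4   S4  S5 
   S5   S6  S7 
 * S6   S4  S5 
   S7   S4  S7 
(> = start, * = accepting)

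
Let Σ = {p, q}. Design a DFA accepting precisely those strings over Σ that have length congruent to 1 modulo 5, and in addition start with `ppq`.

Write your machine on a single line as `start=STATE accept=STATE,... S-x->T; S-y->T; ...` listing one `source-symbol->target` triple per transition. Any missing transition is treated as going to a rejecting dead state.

start=s0; accept=s11; s0-p->s1; s0-q->s2; s1-p->s3; s1-q->s4; s2-p->s4; s2-q->s4; s3-p->s5; s3-q->s6; s4-p->s5; s4-q->s5; s5-p->s7; s5-q->s7; s6-p->s8; s6-q->s8; s7-p->s9; s7-q->s9; s8-p->s10; s8-q->s10; s9-p->s2; s9-q->s2; s10-p->s11; s10-q->s11; s11-p->s12; s11-q->s12; s12-p->s6; s12-q->s6

Handle the two conditions separately and then intersect. The first has 5 states tracking the input length modulo 5; the second has 5 states tracking whether the input so far still matches the prefix `ppq`. A product state is a pair (one from each), accepting exactly when both do.
A 13-state machine:
          p    q  
>  s0     s1   s2 
   s1     s3   s4 
   s2     s4   s4 
   s3     s5   s6 
   s4     s5   s5 
   s5     s7   s7 
   s6     s8   s8 
   s7     s9   s9 
   s8    s10  s10 
   s9     s2   s2 
   s10   s11  s11 
 * s11   s12  s12 
   s12    s6   s6 
(> = start, * = accepting)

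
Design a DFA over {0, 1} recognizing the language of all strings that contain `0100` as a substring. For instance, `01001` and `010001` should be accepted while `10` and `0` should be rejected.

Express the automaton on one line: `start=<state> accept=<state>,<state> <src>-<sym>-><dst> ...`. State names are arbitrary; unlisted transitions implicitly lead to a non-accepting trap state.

States A..D record the length of the longest prefix of `0100` that matches the current input suffix. Reaching E means `0100` has been seen, and we stay there forever. Accept from E.
5 states suffice.
       0  1 
>  A   B  A 
   B   B  C 
   C   D  A 
   D   E  C 
 * E   E  E 
(> = start, * = accepting)

start=A accept=E A-0->B A-1->A B-0->B B-1->C C-0->D C-1->A D-0->E D-1->C E-0->E E-1->E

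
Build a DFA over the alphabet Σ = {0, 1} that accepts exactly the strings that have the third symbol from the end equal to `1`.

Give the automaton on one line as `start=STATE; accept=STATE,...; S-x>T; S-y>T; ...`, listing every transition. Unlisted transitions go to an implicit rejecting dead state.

start=q0; accept=q11,q12,q13,q14; q0-0>q1; q0-1>q2; q1-0>q3; q1-1>q4; q2-0>q5; q2-1>q6; q3-0>q7; q3-1>q8; q4-0>q9; q4-1>q10; q5-0>q11; q5-1>q12; q6-0>q13; q6-1>q14; q7-0>q7; q7-1>q8; q8-0>q9; q8-1>q10; q9-0>q11; q9-1>q12; q10-0>q13; q10-1>q14; q11-0>q7; q11-1>q8; q12-0>q9; q12-1>q10; q13-0>q11; q13-1>q12; q14-0>q13; q14-1>q14

Because acceptance depends on a position counted from the end, the machine has to buffer the most recent 3 symbols. Make each state the string of the last up-to-3 symbols read; on input `x` shift the window left and append `x`. Accept when the buffered window has length 3 and begins with `1`.
A 15-state machine:
          0    1  
>  q0     q1   q2 
   q1     q3   q4 
   q2     q5   q6 
   q3     q7   q8 
   q4     q9  q10 
   q5    q11  q12 
   q6    q13  q14 
   q7     q7   q8 
   q8     q9  q10 
   q9    q11  q12 
   q10   q13  q14 
 * q11    q7   q8 
 * q12    q9  q10 
 * q13   q11  q12 
 * q14   q13  q14 
(> = start, * = accepting)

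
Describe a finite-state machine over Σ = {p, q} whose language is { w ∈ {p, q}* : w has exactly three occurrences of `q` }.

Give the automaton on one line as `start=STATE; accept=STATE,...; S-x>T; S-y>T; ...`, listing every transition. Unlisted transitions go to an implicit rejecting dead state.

start=S0; accept=S3; S0-p>S0; S0-q>S1; S1-p>S1; S1-q>S2; S2-p>S2; S2-q>S3; S3-p>S3; S3-q>S4; S4-p>S4; S4-q>S4

Count `q`s, saturating at 4: states S0 through S3 mean 0 through 3 `q`s seen; S4 means more than 3. Each `q` increments (capped at S4); other symbols loop. Accept from {S3}.
With 5 states:
        p   q  
>  S0   S0  S1 
   S1   S1  S2 
   S2   S2  S3 
 * S3   S3  S4 
   S4   S4  S4 
(> = start, * = accepting)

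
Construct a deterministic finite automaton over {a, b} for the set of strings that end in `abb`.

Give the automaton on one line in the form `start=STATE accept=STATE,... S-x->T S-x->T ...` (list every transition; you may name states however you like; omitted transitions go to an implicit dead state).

start=q0 accept=q3 q0-a->q1 q0-b->q0 q1-a->q1 q1-b->q2 q2-a->q1 q2-b->q3 q3-a->q1 q3-b->q0

Remember how much of `abb` the current input suffix matches. State q0 means no match yet; q1 means the last symbol is `a`; q2 means the last 2 symbols are `ab`; q3 means the last 3 symbols are `abb`. Only q3 accepts. On a mismatch, fall back to the longest proper suffix that is still a prefix of `abb`.
4 states suffice.
        a   b  
>  q0   q1  q0 
   q1   q1  q2 
   q2   q1  q3 
 * q3   q1  q0 
(> = start, * = accepting)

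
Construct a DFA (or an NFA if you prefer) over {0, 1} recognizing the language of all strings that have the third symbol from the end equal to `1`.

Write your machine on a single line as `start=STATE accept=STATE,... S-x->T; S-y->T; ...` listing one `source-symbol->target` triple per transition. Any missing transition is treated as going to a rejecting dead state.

start=q0; accept=q11,q12,q13,q14; q0-0->q1; q0-1->q2; q1-0->q3; q1-1->q4; q2-0->q5; q2-1->q6; q3-0->q7; q3-1->q8; q4-0->q9; q4-1->q10; q5-0->q11; q5-1->q12; q6-0->q13; q6-1->q14; q7-0->q7; q7-1->q8; q8-0->q9; q8-1->q10; q9-0->q11; q9-1->q12; q10-0->q13; q10-1->q14; q11-0->q7; q11-1->q8; q12-0->q9; q12-1->q10; q13-0->q11; q13-1->q12; q14-0->q13; q14-1->q14

A DFA must remember the last 3 symbols (since which symbol is third-to-last isn't known until the input ends). Use one state per possible window of the last ≤3 symbols; accept from those whose window starts with `1`.
15 states suffice.
          0    1  
>  q0     q1   q2 
   q1     q3   q4 
   q2     q5   q6 
   q3     q7   q8 
   q4     q9  q10 
   q5    q11  q12 
   q6    q13  q14 
   q7     q7   q8 
   q8     q9  q10 
   q9    q11  q12 
   q10   q13  q14 
 * q11    q7   q8 
 * q12    q9  q10 
 * q13   q11  q12 
 * q14   q13  q14 
(> = start, * = accepting)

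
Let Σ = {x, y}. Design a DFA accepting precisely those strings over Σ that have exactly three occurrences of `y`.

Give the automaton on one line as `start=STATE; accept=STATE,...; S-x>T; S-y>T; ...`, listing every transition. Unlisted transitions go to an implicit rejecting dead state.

start=q0; accept=q3; q0-x>q0; q0-y>q1; q1-x>q1; q1-y>q2; q2-x>q2; q2-y>q3; q3-x>q3; q3-y>q4; q4-x>q4; q4-y>q4

Only the number of `y`s matters, and only up to 4. Make a chain q0 → q1 → q2 → q3 → q4 advanced by each `y` (with q4 absorbing); every other symbol self-loops. The accepting set is {q3}.
5 states suffice.
        x   y  
>  q0   q0  q1 
   q1   q1  q2 
   q2   q2  q3 
 * q3   q3  q4 
   q4   q4  q4 
(> = start, * = accepting)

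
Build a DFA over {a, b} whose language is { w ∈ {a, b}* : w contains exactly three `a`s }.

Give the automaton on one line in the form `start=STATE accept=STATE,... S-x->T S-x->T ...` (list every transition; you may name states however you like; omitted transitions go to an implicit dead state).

Count `a`s, saturating at 4: states q0 through q3 mean 0 through 3 `a`s seen; q4 means more than 3. Each `a` increments (capped at q4); other symbols loop. Accept from {q3}.
With 5 states:
        a   b  
>  q0   q1  q0 
   q1   q2  q1 
   q2   q3  q2 
 * q3   q4  q3 
   q4   q4  q4 
(> = start, * = accepting)

start=q0 accept=q3 q0-a->q1 q0-b->q0 q1-a->q2 q1-b->q1 q2-a->q3 q2-b->q2 q3-a->q4 q3-b->q3 q4-a->q4 q4-b->q4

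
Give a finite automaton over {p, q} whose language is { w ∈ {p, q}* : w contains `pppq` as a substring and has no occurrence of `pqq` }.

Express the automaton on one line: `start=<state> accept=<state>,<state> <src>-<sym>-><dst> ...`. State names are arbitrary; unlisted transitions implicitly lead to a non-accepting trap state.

Run two small machines in parallel and take their product. One (5 states) tracks whether and how much of `pppq` has been seen; the other (4 states) tracks partial matches of the forbidden pattern `pqq`. Each combined state is a pair, one component from each; accept when both components accept.
A 12-state machine:
          p    q  
>  s0     s1   s0 
   s1     s2   s3 
   s2     s4   s3 
   s3     s1   s5 
   s4     s4   s6 
   s5     s7   s5 
 * s6     s8   s9 
   s7    s10   s5 
 * s8     s8   s6 
   s9     s9   s9 
   s10   s11   s5 
   s11   s11   s9 
(> = start, * = accepting)

start=s0 accept=s6,s8 s0-p->s1 s0-q->s0 s1-p->s2 s1-q->s3 s2-p->s4 s2-q->s3 s3-p->s1 s3-q->s5 s4-p->s4 s4-q->s6 s5-p->s7 s5-q->s5 s6-p->s8 s6-q->s9 s7-p->s10 s7-q->s5 s8-p->s8 s8-q->s6 s9-p->s9 s9-q->s9 s10-p->s11 s10-q->s5 s11-p->s11 s11-q->s9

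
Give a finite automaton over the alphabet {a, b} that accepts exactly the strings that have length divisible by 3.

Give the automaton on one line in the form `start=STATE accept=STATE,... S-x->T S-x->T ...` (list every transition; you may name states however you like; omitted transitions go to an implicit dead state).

Only the length mod 3 matters, so use a 3-cycle: from any state, every input symbol moves to the next state, wrapping s2 back to s0. Mark s0 accepting.
A 3-state machine:
        a   b  
>* s0   s1  s1 
   s1   s2  s2 
   s2   s0  s0 
(> = start, * = accepting)

start=s0 accept=s0 s0-a->s1 s0-b->s1 s1-a->s2 s1-b->s2 s2-a->s0 s2-b->s0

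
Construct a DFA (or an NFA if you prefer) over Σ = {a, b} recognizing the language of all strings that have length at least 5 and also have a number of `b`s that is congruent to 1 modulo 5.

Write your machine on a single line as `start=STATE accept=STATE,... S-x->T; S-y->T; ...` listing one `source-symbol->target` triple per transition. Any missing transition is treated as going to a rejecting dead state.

Handle the two conditions separately and then intersect. The first has 7 states tracking the input length, saturating at 6; the second has 5 states tracking the count of `b`s modulo 5. A product state is a pair (one from each), accepting exactly when both do. Minimizing collapses redundant product states.
A 13-state machine:
          a    b  
>  q0     q1   q2 
   q1     q3   q4 
   q2     q4   q5 
   q3     q6   q7 
   q4     q7   q5 
   q5     q5   q8 
   q6     q9  q10 
   q7    q10   q5 
   q8     q8  q11 
   q9     q9  q12 
   q10   q12   q5 
   q11   q11   q9 
 * q12   q12   q5 
(> = start, * = accepting)

start=q0; accept=q12; q0-a->q1; q0-b->q2; q1-a->q3; q1-b->q4; q2-a->q4; q2-b->q5; q3-a->q6; q3-b->q7; q4-a->q7; q4-b->q5; q5-a->q5; q5-b->q8; q6-a->q9; q6-b->q10; q7-a->q10; q7-b->q5; q8-a->q8; q8-b->q11; q9-a->q9; q9-b->q12; q10-a->q12; q10-b->q5; q11-a->q11; q11-b->q9; q12-a->q12; q12-b->q5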